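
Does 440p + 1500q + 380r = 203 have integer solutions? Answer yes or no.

no

gcd(1500, 440) = 20  (1500 = 3·440 + 180, 440 = 2·180 + 80, 180 = 2·80 + 20, 80 = 4·20).
gcd(20, 380) = 20.
20 does not divide 203 (remainder 3), so no integer solutions.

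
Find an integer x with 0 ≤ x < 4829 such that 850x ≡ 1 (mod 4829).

gcd(4829, 850):
  4829 = 5×850 + 579
  850 = 1×579 + 271
  579 = 2×271 + 37
  271 = 7×37 + 12
  37 = 3×12 + 1
  12 = 12×1
so gcd(4829, 850) = 1.
Back-substitute for Bézout coefficients:
  1 = 37 - 3×12
  ... = 850×(-392) + 4829×(69)
So 850×-392 ≡ 1 (mod 4829), and -392 mod 4829 = 4437.

4437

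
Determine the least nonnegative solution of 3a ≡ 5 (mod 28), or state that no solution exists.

11

gcd(28, 3):
  28 = 9*3 + 1
  3 = 3*1
so gcd(28, 3) = 1.
1 divides 5, so solutions exist.
Back-substitute for Bézout coefficients:
  1 = 28 - 9*3
  ... = 3*(-9) + 28*(1)
So 3*(-9) ≡ 1 (mod 28); multiply by 5: a ≡ -45 (mod 28).
Smallest nonnegative: a = -45 mod 28 = 11.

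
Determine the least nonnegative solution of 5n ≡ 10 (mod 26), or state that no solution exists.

gcd(26, 5):
  26 = 5*5 + 1
  5 = 5*1
so gcd(26, 5) = 1.
1 divides 10, so solutions exist.
Back-substitute for Bézout coefficients:
  1 = 26 - 5*5
  ... = 5*(-5) + 26*(1)
So 5*(-5) ≡ 1 (mod 26); multiply by 10: n ≡ -50 (mod 26).
Smallest nonnegative: n = -50 mod 26 = 2.

2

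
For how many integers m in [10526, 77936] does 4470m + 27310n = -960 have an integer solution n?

gcd(27310, 4470) = 10.
By Bézout, 4470×(-446) + 27310×(73) = 10.
Particular solution: (1851, -303).
General solution: m = 1851 + 2731t, n = -303 - 447t for integer t.
10526 ≤ 1851 + 2731t ≤ 77936 gives t ∈ [4, 27], which is 24 values.

24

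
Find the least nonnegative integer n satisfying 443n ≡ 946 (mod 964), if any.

742

gcd(964, 443) = 1  (964 = 2*443 + 78, 443 = 5*78 + 53, 78 = 1*53 + 25, 53 = 2*25 + 3, 25 = 8*3 + 1, 3 = 3*1).
1 divides 946, so solutions exist.
Back-substituting, 443*(-309) + 964*(142) = 1.
So 443*(-309) ≡ 1 (mod 964); multiply by 946: n ≡ -292314 (mod 964).
Smallest nonnegative: n = -292314 mod 964 = 742.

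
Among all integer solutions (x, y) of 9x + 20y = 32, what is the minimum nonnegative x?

gcd(20, 9) = 1  (20 = 2·9 + 2, 9 = 4·2 + 1, 2 = 2·1).
1 divides 32, so solutions exist.
Back-substituting, 9·(9) + 20·(-4) = 1.
Scale by 32/1 = 32: (x₀, y₀) = (288, -128).
General solution: x = 288 + 20t, y = -128 - 9t for integer t.
x ≥ 0: smallest is 288 mod 20 = 8 (at t = -14), with y = -2.

8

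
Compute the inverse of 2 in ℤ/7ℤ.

gcd(7, 2):
  7 = 3·2 + 1
  2 = 2·1
so gcd(7, 2) = 1.
Back-substitute for Bézout coefficients:
  1 = 7 - 3·2
  ... = 2·(-3) + 7·(1)
So 2·-3 ≡ 1 (mod 7), and -3 mod 7 = 4.

4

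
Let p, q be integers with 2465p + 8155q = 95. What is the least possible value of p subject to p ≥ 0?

1019

gcd(8155, 2465) = 5.
5 divides 95, so solutions exist.
By Bézout, 2465*(397) + 8155*(-120) = 5.
Scale by 95/5 = 19: (p₀, q₀) = (7543, -2280).
General solution: p = 7543 + 1631t, q = -2280 - 493t for integer t.
p ≥ 0: smallest is 7543 mod 1631 = 1019 (at t = -4), with q = -308.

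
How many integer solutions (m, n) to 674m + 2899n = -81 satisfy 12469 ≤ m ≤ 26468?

gcd(2899, 674) = 1  (2899 = 4*674 + 203, 674 = 3*203 + 65, 203 = 3*65 + 8, 65 = 8*8 + 1, 8 = 8*1).
Back-substituting, 674*(357) + 2899*(-83) = 1.
Scale by -81: particular solution (-28917, 6723); reduce m mod 2899: (73, -17).
General solution: m = 73 + 2899t, n = -17 - 674t for integer t.
12469 ≤ 73 + 2899t ≤ 26468 gives t ∈ [5, 9], which is 5 values.

5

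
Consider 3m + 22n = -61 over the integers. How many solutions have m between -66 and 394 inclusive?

21

gcd(22, 3) = 1  (22 = 7·3 + 1, 3 = 3·1).
Back-substituting, 3·(-7) + 22·(1) = 1.
Scale by -61: particular solution (427, -61); reduce m mod 22: (9, -4).
General solution: m = 9 + 22t, n = -4 - 3t for integer t.
-66 ≤ 9 + 22t ≤ 394 gives t ∈ [-3, 17], which is 21 values.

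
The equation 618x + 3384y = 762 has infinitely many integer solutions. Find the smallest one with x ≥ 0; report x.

505

gcd(3384, 618) = 6  (3384 = 5×618 + 294, 618 = 2×294 + 30, 294 = 9×30 + 24, 30 = 1×24 + 6, 24 = 4×6).
6 divides 762, so solutions exist.
Back-substituting, 618×(115) + 3384×(-21) = 6.
Scale by 762/6 = 127: (x₀, y₀) = (14605, -2667).
General solution: x = 14605 + 564t, y = -2667 - 103t for integer t.
x ≥ 0: smallest is 14605 mod 564 = 505 (at t = -25), with y = -92.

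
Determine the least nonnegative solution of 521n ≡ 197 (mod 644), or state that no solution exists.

145

gcd(644, 521):
  644 = 1×521 + 123
  521 = 4×123 + 29
  123 = 4×29 + 7
  29 = 4×7 + 1
  7 = 7×1
so gcd(644, 521) = 1.
1 divides 197, so solutions exist.
Back-substitute for Bézout coefficients:
  1 = 29 - 4×7
  ... = 521×(89) + 644×(-72)
So 521×(89) ≡ 1 (mod 644); multiply by 197: n ≡ 17533 (mod 644).
Smallest nonnegative: n = 17533 mod 644 = 145.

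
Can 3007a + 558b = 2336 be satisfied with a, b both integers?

gcd(3007, 558):
  3007 = 5*558 + 217
  558 = 2*217 + 124
  217 = 1*124 + 93
  124 = 1*93 + 31
  93 = 3*31
so gcd(3007, 558) = 31.
31 does not divide 2336 (remainder 11), so no integer solutions.

no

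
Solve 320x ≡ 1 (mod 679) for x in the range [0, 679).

87

gcd(679, 320):
  679 = 2·320 + 39
  320 = 8·39 + 8
  39 = 4·8 + 7
  8 = 1·7 + 1
  7 = 7·1
so gcd(679, 320) = 1.
Back-substitute for Bézout coefficients:
  1 = 8 - 1·7
  ... = 320·(87) + 679·(-41)
So 320·87 ≡ 1 (mod 679), and 87 mod 679 = 87.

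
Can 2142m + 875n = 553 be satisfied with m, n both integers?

yes

gcd(2142, 875) = 7  (2142 = 2*875 + 392, 875 = 2*392 + 91, 392 = 4*91 + 28, 91 = 3*28 + 7, 28 = 4*7).
7 divides 553, so integer solutions exist.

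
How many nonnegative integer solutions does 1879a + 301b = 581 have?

gcd(1879, 301) = 1  (1879 = 6×301 + 73, 301 = 4×73 + 9, 73 = 8×9 + 1, 9 = 9×1).
Back-substituting, 1879×(33) + 301×(-206) = 1.
Scale by 581: one solution is (19173, -119686). Reduce a mod 301: (210, -1309).
General: a = 210 + 301t, b = -1309 - 1879t.
a ≥ 0 ⇒ t ≥ 0; b ≥ 0 ⇒ t ≤ -1. So t ∈ [0, -1]: 0 solutions.

0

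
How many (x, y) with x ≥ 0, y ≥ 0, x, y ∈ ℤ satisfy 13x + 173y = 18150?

8

gcd(173, 13):
  173 = 13·13 + 4
  13 = 3·4 + 1
  4 = 4·1
so gcd(173, 13) = 1.
Back-substitute for Bézout coefficients:
  1 = 13 - 3·4
  ... = 13·(40) + 173·(-3)
Scale by 18150: one solution is (726000, -54450). Reduce x mod 173: (92, 98).
General: x = 92 + 173t, y = 98 - 13t.
x ≥ 0 ⇒ t ≥ 0; y ≥ 0 ⇒ t ≤ 7. So t ∈ [0, 7]: 8 solutions.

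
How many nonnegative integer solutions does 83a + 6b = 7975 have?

gcd(83, 6) = 1.
By Bézout, 83×(-1) + 6×(14) = 1.
One solution: (5, 1260).
General: a = 5 + 6t, b = 1260 - 83t.
a ≥ 0 ⇒ t ≥ 0; b ≥ 0 ⇒ t ≤ 15. So t ∈ [0, 15]: 16 solutions.

16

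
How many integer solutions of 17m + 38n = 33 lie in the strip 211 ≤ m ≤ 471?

7

gcd(38, 17):
  38 = 2×17 + 4
  17 = 4×4 + 1
  4 = 4×1
so gcd(38, 17) = 1.
Back-substitute for Bézout coefficients:
  1 = 17 - 4×4
  ... = 17×(9) + 38×(-4)
Scale by 33: particular solution (297, -132); reduce m mod 38: (31, -13).
General solution: m = 31 + 38t, n = -13 - 17t for integer t.
211 ≤ 31 + 38t ≤ 471 gives t ∈ [5, 11], which is 7 values.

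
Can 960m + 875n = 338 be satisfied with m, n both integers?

gcd(960, 875):
  960 = 1·875 + 85
  875 = 10·85 + 25
  85 = 3·25 + 10
  25 = 2·10 + 5
  10 = 2·5
so gcd(960, 875) = 5.
5 does not divide 338 (remainder 3), so no integer solutions.

no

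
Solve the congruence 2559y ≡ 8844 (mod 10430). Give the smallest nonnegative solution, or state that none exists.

3366

gcd(10430, 2559) = 1.
1 divides 8844, so solutions exist.
By Bézout, 2559·(1129) + 10430·(-277) = 1.
So 2559·(1129) ≡ 1 (mod 10430); multiply by 8844: y ≡ 9984876 (mod 10430).
Smallest nonnegative: y = 9984876 mod 10430 = 3366.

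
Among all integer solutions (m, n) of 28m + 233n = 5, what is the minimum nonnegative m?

gcd(233, 28):
  233 = 8*28 + 9
  28 = 3*9 + 1
  9 = 9*1
so gcd(233, 28) = 1.
1 divides 5, so solutions exist.
Back-substitute for Bézout coefficients:
  1 = 28 - 3*9
  ... = 28*(25) + 233*(-3)
Scale by 5/1 = 5: (m₀, n₀) = (125, -15).
General solution: m = 125 + 233t, n = -15 - 28t for integer t.
m ≥ 0: smallest is 125 mod 233 = 125 (at t = 0), with n = -15.

125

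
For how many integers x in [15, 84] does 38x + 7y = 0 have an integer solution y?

10

gcd(38, 7) = 1.
By Bézout, 38*(-2) + 7*(11) = 1.
Particular solution: (0, 0).
General solution: x = 0 + 7t, y = 0 - 38t for integer t.
15 ≤ 0 + 7t ≤ 84 gives t ∈ [3, 12], which is 10 values.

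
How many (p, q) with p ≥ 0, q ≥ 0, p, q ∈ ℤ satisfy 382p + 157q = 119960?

2

gcd(382, 157) = 1  (382 = 2·157 + 68, 157 = 2·68 + 21, 68 = 3·21 + 5, 21 = 4·5 + 1, 5 = 5·1).
Back-substituting, 382·(-30) + 157·(73) = 1.
Scale by 119960: one solution is (-3598800, 8757080). Reduce p mod 157: (111, 494).
General: p = 111 + 157t, q = 494 - 382t.
p ≥ 0 ⇒ t ≥ 0; q ≥ 0 ⇒ t ≤ 1. So t ∈ [0, 1]: 2 solutions.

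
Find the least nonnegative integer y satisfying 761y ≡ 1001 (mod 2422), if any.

2261

gcd(2422, 761) = 1  (2422 = 3*761 + 139, 761 = 5*139 + 66, 139 = 2*66 + 7, 66 = 9*7 + 3, 7 = 2*3 + 1, 3 = 3*1).
1 divides 1001, so solutions exist.
Back-substituting, 761*(-697) + 2422*(219) = 1.
So 761*(-697) ≡ 1 (mod 2422); multiply by 1001: y ≡ -697697 (mod 2422).
Smallest nonnegative: y = -697697 mod 2422 = 2261.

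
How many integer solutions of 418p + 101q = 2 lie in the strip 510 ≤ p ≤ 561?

gcd(418, 101) = 1  (418 = 4*101 + 14, 101 = 7*14 + 3, 14 = 4*3 + 2, 3 = 1*2 + 1, 2 = 2*1).
Back-substituting, 418*(-36) + 101*(149) = 1.
Scale by 2: particular solution (-72, 298); reduce p mod 101: (29, -120).
General solution: p = 29 + 101t, q = -120 - 418t for integer t.
510 ≤ 29 + 101t ≤ 561 gives t ∈ [5, 5], which is 1 value.

1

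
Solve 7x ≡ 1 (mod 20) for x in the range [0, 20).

3

gcd(20, 7) = 1  (20 = 2·7 + 6, 7 = 1·6 + 1, 6 = 6·1).
Back-substituting, 7·(3) + 20·(-1) = 1.
So 7·3 ≡ 1 (mod 20), and 3 mod 20 = 3.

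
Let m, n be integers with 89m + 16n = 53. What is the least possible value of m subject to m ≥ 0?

gcd(89, 16):
  89 = 5×16 + 9
  16 = 1×9 + 7
  9 = 1×7 + 2
  7 = 3×2 + 1
  2 = 2×1
so gcd(89, 16) = 1.
1 divides 53, so solutions exist.
Back-substitute for Bézout coefficients:
  1 = 7 - 3×2
  ... = 89×(-7) + 16×(39)
Scale by 53/1 = 53: (m₀, n₀) = (-371, 2067).
General solution: m = -371 + 16t, n = 2067 - 89t for integer t.
m ≥ 0: smallest is -371 mod 16 = 13 (at t = 24), with n = -69.

13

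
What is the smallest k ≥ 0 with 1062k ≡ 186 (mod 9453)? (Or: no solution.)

196

gcd(9453, 1062):
  9453 = 8×1062 + 957
  1062 = 1×957 + 105
  957 = 9×105 + 12
  105 = 8×12 + 9
  12 = 1×9 + 3
  9 = 3×3
so gcd(9453, 1062) = 3.
3 divides 186, so solutions exist.
Back-substitute for Bézout coefficients:
  3 = 12 - 1×9
  ... = 1062×(-810) + 9453×(91)
So 1062×(-810) ≡ 3 (mod 9453); multiply by 62: k ≡ -50220 (mod 3151).
Smallest nonnegative: k = -50220 mod 3151 = 196.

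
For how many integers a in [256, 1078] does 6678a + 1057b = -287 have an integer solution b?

gcd(6678, 1057) = 7  (6678 = 6*1057 + 336, 1057 = 3*336 + 49, 336 = 6*49 + 42, 49 = 1*42 + 7, 42 = 6*7).
Back-substituting, 6678*(-22) + 1057*(139) = 7.
Scale by -41: particular solution (902, -5699); reduce a mod 151: (147, -929).
General solution: a = 147 + 151t, b = -929 - 954t for integer t.
256 ≤ 147 + 151t ≤ 1078 gives t ∈ [1, 6], which is 6 values.

6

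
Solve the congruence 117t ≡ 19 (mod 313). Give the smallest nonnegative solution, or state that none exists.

gcd(313, 117) = 1  (313 = 2×117 + 79, 117 = 1×79 + 38, 79 = 2×38 + 3, 38 = 12×3 + 2, 3 = 1×2 + 1, 2 = 2×1).
1 divides 19, so solutions exist.
Back-substituting, 117×(-107) + 313×(40) = 1.
So 117×(-107) ≡ 1 (mod 313); multiply by 19: t ≡ -2033 (mod 313).
Smallest nonnegative: t = -2033 mod 313 = 158.

158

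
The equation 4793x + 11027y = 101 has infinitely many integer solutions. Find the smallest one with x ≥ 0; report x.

gcd(11027, 4793) = 1  (11027 = 2*4793 + 1441, 4793 = 3*1441 + 470, 1441 = 3*470 + 31, 470 = 15*31 + 5, 31 = 6*5 + 1, 5 = 5*1).
1 divides 101, so solutions exist.
Back-substituting, 4793*(-2135) + 11027*(928) = 1.
Scale by 101/1 = 101: (x₀, y₀) = (-215635, 93728).
General solution: x = -215635 + 11027t, y = 93728 - 4793t for integer t.
x ≥ 0: smallest is -215635 mod 11027 = 4905 (at t = 20), with y = -2132.

4905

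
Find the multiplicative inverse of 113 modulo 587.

gcd(587, 113) = 1.
By Bézout, 113·(-187) + 587·(36) = 1.
So 113·-187 ≡ 1 (mod 587), and -187 mod 587 = 400.

400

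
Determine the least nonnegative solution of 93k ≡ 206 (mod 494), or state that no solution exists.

220

gcd(494, 93):
  494 = 5×93 + 29
  93 = 3×29 + 6
  29 = 4×6 + 5
  6 = 1×5 + 1
  5 = 5×1
so gcd(494, 93) = 1.
1 divides 206, so solutions exist.
Back-substitute for Bézout coefficients:
  1 = 6 - 1×5
  ... = 93×(85) + 494×(-16)
So 93×(85) ≡ 1 (mod 494); multiply by 206: k ≡ 17510 (mod 494).
Smallest nonnegative: k = 17510 mod 494 = 220.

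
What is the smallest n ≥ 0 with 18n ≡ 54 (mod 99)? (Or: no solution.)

gcd(99, 18) = 9.
9 divides 54, so solutions exist.
By Bézout, 18·(-5) + 99·(1) = 9.
So 18·(-5) ≡ 9 (mod 99); multiply by 6: n ≡ -30 (mod 11).
Smallest nonnegative: n = -30 mod 11 = 3.

3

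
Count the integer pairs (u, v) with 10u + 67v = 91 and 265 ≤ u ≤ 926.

gcd(67, 10) = 1  (67 = 6·10 + 7, 10 = 1·7 + 3, 7 = 2·3 + 1, 3 = 3·1).
Back-substituting, 10·(-20) + 67·(3) = 1.
Scale by 91: particular solution (-1820, 273); reduce u mod 67: (56, -7).
General solution: u = 56 + 67t, v = -7 - 10t for integer t.
265 ≤ 56 + 67t ≤ 926 gives t ∈ [4, 12], which is 9 values.

9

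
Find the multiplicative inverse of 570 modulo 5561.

gcd(5561, 570) = 1.
By Bézout, 570*(-400) + 5561*(41) = 1.
So 570*-400 ≡ 1 (mod 5561), and -400 mod 5561 = 5161.

5161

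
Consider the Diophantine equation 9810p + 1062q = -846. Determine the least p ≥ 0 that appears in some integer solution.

43

gcd(9810, 1062):
  9810 = 9×1062 + 252
  1062 = 4×252 + 54
  252 = 4×54 + 36
  54 = 1×36 + 18
  36 = 2×18
so gcd(9810, 1062) = 18.
18 divides -846, so solutions exist.
Back-substitute for Bézout coefficients:
  18 = 54 - 1×36
  ... = 9810×(-21) + 1062×(194)
Scale by -846/18 = -47: (p₀, q₀) = (987, -9118).
General solution: p = 987 + 59t, q = -9118 - 545t for integer t.
p ≥ 0: smallest is 987 mod 59 = 43 (at t = -16), with q = -398.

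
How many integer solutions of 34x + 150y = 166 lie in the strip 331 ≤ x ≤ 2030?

gcd(150, 34) = 2  (150 = 4*34 + 14, 34 = 2*14 + 6, 14 = 2*6 + 2, 6 = 3*2).
Back-substituting, 34*(-22) + 150*(5) = 2.
Scale by 83: particular solution (-1826, 415); reduce x mod 75: (49, -10).
General solution: x = 49 + 75t, y = -10 - 17t for integer t.
331 ≤ 49 + 75t ≤ 2030 gives t ∈ [4, 26], which is 23 values.

23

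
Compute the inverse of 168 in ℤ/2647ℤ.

646

gcd(2647, 168):
  2647 = 15·168 + 127
  168 = 1·127 + 41
  127 = 3·41 + 4
  41 = 10·4 + 1
  4 = 4·1
so gcd(2647, 168) = 1.
Back-substitute for Bézout coefficients:
  1 = 41 - 10·4
  ... = 168·(646) + 2647·(-41)
So 168·646 ≡ 1 (mod 2647), and 646 mod 2647 = 646.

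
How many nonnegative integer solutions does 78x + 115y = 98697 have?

gcd(115, 78) = 1.
By Bézout, 78·(-28) + 115·(19) = 1.
One solution: (49, 825).
General: x = 49 + 115t, y = 825 - 78t.
x ≥ 0 ⇒ t ≥ 0; y ≥ 0 ⇒ t ≤ 10. So t ∈ [0, 10]: 11 solutions.

11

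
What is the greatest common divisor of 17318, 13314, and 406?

gcd(17318, 13314):
  17318 = 1·13314 + 4004
  13314 = 3·4004 + 1302
  4004 = 3·1302 + 98
  1302 = 13·98 + 28
  98 = 3·28 + 14
  28 = 2·14
so gcd(17318, 13314) = 14.
gcd(14, 406) = 14.

14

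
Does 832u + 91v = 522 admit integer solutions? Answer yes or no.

no

gcd(832, 91) = 13  (832 = 9×91 + 13, 91 = 7×13).
13 does not divide 522 (remainder 2), so no integer solutions.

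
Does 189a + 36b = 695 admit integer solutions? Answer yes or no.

no

gcd(189, 36) = 9  (189 = 5*36 + 9, 36 = 4*9).
9 does not divide 695 (remainder 2), so no integer solutions.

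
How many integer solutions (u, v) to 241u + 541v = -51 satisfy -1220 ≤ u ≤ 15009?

30

gcd(541, 241) = 1  (541 = 2·241 + 59, 241 = 4·59 + 5, 59 = 11·5 + 4, 5 = 1·4 + 1, 4 = 4·1).
Back-substituting, 241·(110) + 541·(-49) = 1.
Scale by -51: particular solution (-5610, 2499); reduce u mod 541: (341, -152).
General solution: u = 341 + 541t, v = -152 - 241t for integer t.
-1220 ≤ 341 + 541t ≤ 15009 gives t ∈ [-2, 27], which is 30 values.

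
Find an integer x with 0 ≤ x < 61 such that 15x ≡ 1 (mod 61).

57

gcd(61, 15) = 1.
By Bézout, 15·(-4) + 61·(1) = 1.
So 15·-4 ≡ 1 (mod 61), and -4 mod 61 = 57.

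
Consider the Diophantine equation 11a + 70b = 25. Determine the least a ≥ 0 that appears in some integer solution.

gcd(70, 11) = 1  (70 = 6*11 + 4, 11 = 2*4 + 3, 4 = 1*3 + 1, 3 = 3*1).
1 divides 25, so solutions exist.
Back-substituting, 11*(-19) + 70*(3) = 1.
Scale by 25/1 = 25: (a₀, b₀) = (-475, 75).
General solution: a = -475 + 70t, b = 75 - 11t for integer t.
a ≥ 0: smallest is -475 mod 70 = 15 (at t = 7), with b = -2.

15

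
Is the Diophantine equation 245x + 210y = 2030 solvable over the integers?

gcd(245, 210) = 35  (245 = 1·210 + 35, 210 = 6·35).
35 divides 2030, so integer solutions exist.

yes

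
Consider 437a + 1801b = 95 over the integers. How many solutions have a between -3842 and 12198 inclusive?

gcd(1801, 437) = 1.
By Bézout, 437×(-136) + 1801×(33) = 1.
Particular solution: (1488, -361).
General solution: a = 1488 + 1801t, b = -361 - 437t for integer t.
-3842 ≤ 1488 + 1801t ≤ 12198 gives t ∈ [-2, 5], which is 8 values.

8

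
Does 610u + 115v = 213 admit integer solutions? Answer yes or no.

no

gcd(610, 115) = 5  (610 = 5×115 + 35, 115 = 3×35 + 10, 35 = 3×10 + 5, 10 = 2×5).
5 does not divide 213 (remainder 3), so no integer solutions.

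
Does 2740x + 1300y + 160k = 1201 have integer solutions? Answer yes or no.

gcd(2740, 1300) = 20  (2740 = 2*1300 + 140, 1300 = 9*140 + 40, 140 = 3*40 + 20, 40 = 2*20).
gcd(20, 160) = 20.
20 does not divide 1201 (remainder 1), so no integer solutions.

no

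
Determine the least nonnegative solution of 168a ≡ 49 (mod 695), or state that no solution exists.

203

gcd(695, 168) = 1.
1 divides 49, so solutions exist.
By Bézout, 168*(302) + 695*(-73) = 1.
So 168*(302) ≡ 1 (mod 695); multiply by 49: a ≡ 14798 (mod 695).
Smallest nonnegative: a = 14798 mod 695 = 203.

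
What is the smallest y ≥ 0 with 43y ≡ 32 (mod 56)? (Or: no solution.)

gcd(56, 43) = 1.
1 divides 32, so solutions exist.
By Bézout, 43*(-13) + 56*(10) = 1.
So 43*(-13) ≡ 1 (mod 56); multiply by 32: y ≡ -416 (mod 56).
Smallest nonnegative: y = -416 mod 56 = 32.

32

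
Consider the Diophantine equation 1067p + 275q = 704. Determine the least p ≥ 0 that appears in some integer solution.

12

gcd(1067, 275):
  1067 = 3×275 + 242
  275 = 1×242 + 33
  242 = 7×33 + 11
  33 = 3×11
so gcd(1067, 275) = 11.
11 divides 704, so solutions exist.
Back-substitute for Bézout coefficients:
  11 = 242 - 7×33
  ... = 1067×(8) + 275×(-31)
Scale by 704/11 = 64: (p₀, q₀) = (512, -1984).
General solution: p = 512 + 25t, q = -1984 - 97t for integer t.
p ≥ 0: smallest is 512 mod 25 = 12 (at t = -20), with q = -44.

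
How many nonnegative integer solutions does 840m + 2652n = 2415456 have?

13

gcd(2652, 840):
  2652 = 3×840 + 132
  840 = 6×132 + 48
  132 = 2×48 + 36
  48 = 1×36 + 12
  36 = 3×12
so gcd(2652, 840) = 12.
Back-substitute for Bézout coefficients:
  12 = 48 - 1×36
  ... = 840×(60) + 2652×(-19)
Scale by 201288: one solution is (12077280, -3824472). Reduce m mod 221: (72, 888).
General: m = 72 + 221t, n = 888 - 70t.
m ≥ 0 ⇒ t ≥ 0; n ≥ 0 ⇒ t ≤ 12. So t ∈ [0, 12]: 13 solutions.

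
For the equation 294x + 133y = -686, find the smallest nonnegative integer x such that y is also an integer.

gcd(294, 133) = 7.
7 divides -686, so solutions exist.
By Bézout, 294·(5) + 133·(-11) = 7.
Scale by -686/7 = -98: (x₀, y₀) = (-490, 1078).
General solution: x = -490 + 19t, y = 1078 - 42t for integer t.
x ≥ 0: smallest is -490 mod 19 = 4 (at t = 26), with y = -14.

4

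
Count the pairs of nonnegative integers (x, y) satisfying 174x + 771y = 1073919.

24

gcd(771, 174):
  771 = 4*174 + 75
  174 = 2*75 + 24
  75 = 3*24 + 3
  24 = 8*3
so gcd(771, 174) = 3.
Back-substitute for Bézout coefficients:
  3 = 75 - 3*24
  ... = 174*(-31) + 771*(7)
Scale by 357973: one solution is (-11097163, 2505811). Reduce x mod 257: (97, 1371).
General: x = 97 + 257t, y = 1371 - 58t.
x ≥ 0 ⇒ t ≥ 0; y ≥ 0 ⇒ t ≤ 23. So t ∈ [0, 23]: 24 solutions.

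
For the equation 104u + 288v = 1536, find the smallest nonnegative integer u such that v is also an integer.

gcd(288, 104) = 8.
8 divides 1536, so solutions exist.
By Bézout, 104×(-11) + 288×(4) = 8.
Scale by 1536/8 = 192: (u₀, v₀) = (-2112, 768).
General solution: u = -2112 + 36t, v = 768 - 13t for integer t.
u ≥ 0: smallest is -2112 mod 36 = 12 (at t = 59), with v = 1.

12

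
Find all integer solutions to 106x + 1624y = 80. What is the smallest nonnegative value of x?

gcd(1624, 106):
  1624 = 15*106 + 34
  106 = 3*34 + 4
  34 = 8*4 + 2
  4 = 2*2
so gcd(1624, 106) = 2.
2 divides 80, so solutions exist.
Back-substitute for Bézout coefficients:
  2 = 34 - 8*4
  ... = 106*(-383) + 1624*(25)
Scale by 80/2 = 40: (x₀, y₀) = (-15320, 1000).
General solution: x = -15320 + 812t, y = 1000 - 53t for integer t.
x ≥ 0: smallest is -15320 mod 812 = 108 (at t = 19), with y = -7.

108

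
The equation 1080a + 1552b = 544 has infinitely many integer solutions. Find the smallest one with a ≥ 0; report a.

gcd(1552, 1080) = 8.
8 divides 544, so solutions exist.
By Bézout, 1080×(23) + 1552×(-16) = 8.
Scale by 544/8 = 68: (a₀, b₀) = (1564, -1088).
General solution: a = 1564 + 194t, b = -1088 - 135t for integer t.
a ≥ 0: smallest is 1564 mod 194 = 12 (at t = -8), with b = -8.

12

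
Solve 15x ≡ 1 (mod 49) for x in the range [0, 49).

gcd(49, 15):
  49 = 3·15 + 4
  15 = 3·4 + 3
  4 = 1·3 + 1
  3 = 3·1
so gcd(49, 15) = 1.
Back-substitute for Bézout coefficients:
  1 = 4 - 1·3
  ... = 15·(-13) + 49·(4)
So 15·-13 ≡ 1 (mod 49), and -13 mod 49 = 36.

36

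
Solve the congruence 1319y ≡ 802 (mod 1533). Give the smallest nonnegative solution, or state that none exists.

1343

gcd(1533, 1319) = 1.
1 divides 802, so solutions exist.
By Bézout, 1319*(-394) + 1533*(339) = 1.
So 1319*(-394) ≡ 1 (mod 1533); multiply by 802: y ≡ -315988 (mod 1533).
Smallest nonnegative: y = -315988 mod 1533 = 1343.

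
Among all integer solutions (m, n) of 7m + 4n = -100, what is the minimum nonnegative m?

0

gcd(7, 4):
  7 = 1×4 + 3
  4 = 1×3 + 1
  3 = 3×1
so gcd(7, 4) = 1.
1 divides -100, so solutions exist.
Back-substitute for Bézout coefficients:
  1 = 4 - 1×3
  ... = 7×(-1) + 4×(2)
Scale by -100/1 = -100: (m₀, n₀) = (100, -200).
General solution: m = 100 + 4t, n = -200 - 7t for integer t.
m ≥ 0: smallest is 100 mod 4 = 0 (at t = -25), with n = -25.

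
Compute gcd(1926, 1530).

gcd(1926, 1530):
  1926 = 1*1530 + 396
  1530 = 3*396 + 342
  396 = 1*342 + 54
  342 = 6*54 + 18
  54 = 3*18
so gcd(1926, 1530) = 18.

18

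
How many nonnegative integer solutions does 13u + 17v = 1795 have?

8

gcd(17, 13):
  17 = 1*13 + 4
  13 = 3*4 + 1
  4 = 4*1
so gcd(17, 13) = 1.
Back-substitute for Bézout coefficients:
  1 = 13 - 3*4
  ... = 13*(4) + 17*(-3)
Scale by 1795: one solution is (7180, -5385). Reduce u mod 17: (6, 101).
General: u = 6 + 17t, v = 101 - 13t.
u ≥ 0 ⇒ t ≥ 0; v ≥ 0 ⇒ t ≤ 7. So t ∈ [0, 7]: 8 solutions.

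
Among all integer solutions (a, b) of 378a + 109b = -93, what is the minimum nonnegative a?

11

gcd(378, 109) = 1  (378 = 3×109 + 51, 109 = 2×51 + 7, 51 = 7×7 + 2, 7 = 3×2 + 1, 2 = 2×1).
1 divides -93, so solutions exist.
Back-substituting, 378×(-47) + 109×(163) = 1.
Scale by -93/1 = -93: (a₀, b₀) = (4371, -15159).
General solution: a = 4371 + 109t, b = -15159 - 378t for integer t.
a ≥ 0: smallest is 4371 mod 109 = 11 (at t = -40), with b = -39.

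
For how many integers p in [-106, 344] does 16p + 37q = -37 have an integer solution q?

gcd(37, 16) = 1.
By Bézout, 16·(7) + 37·(-3) = 1.
Particular solution: (0, -1).
General solution: p = 0 + 37t, q = -1 - 16t for integer t.
-106 ≤ 0 + 37t ≤ 344 gives t ∈ [-2, 9], which is 12 values.

12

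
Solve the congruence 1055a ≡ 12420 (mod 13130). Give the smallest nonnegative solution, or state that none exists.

74

gcd(13130, 1055) = 5.
5 divides 12420, so solutions exist.
By Bézout, 1055×(1257) + 13130×(-101) = 5.
So 1055×(1257) ≡ 5 (mod 13130); multiply by 2484: a ≡ 3122388 (mod 2626).
Smallest nonnegative: a = 3122388 mod 2626 = 74.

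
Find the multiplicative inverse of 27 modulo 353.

170

gcd(353, 27) = 1.
By Bézout, 27·(170) + 353·(-13) = 1.
So 27·170 ≡ 1 (mod 353), and 170 mod 353 = 170.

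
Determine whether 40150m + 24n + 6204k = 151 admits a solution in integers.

gcd(40150, 24) = 2.
gcd(2, 6204) = 2.
2 does not divide 151 (remainder 1), so no integer solutions.

no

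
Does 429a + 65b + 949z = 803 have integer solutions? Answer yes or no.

gcd(429, 65):
  429 = 6*65 + 39
  65 = 1*39 + 26
  39 = 1*26 + 13
  26 = 2*13
so gcd(429, 65) = 13.
gcd(13, 949) = 13.
13 does not divide 803 (remainder 10), so no integer solutions.

no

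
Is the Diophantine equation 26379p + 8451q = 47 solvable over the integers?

no

gcd(26379, 8451):
  26379 = 3·8451 + 1026
  8451 = 8·1026 + 243
  1026 = 4·243 + 54
  243 = 4·54 + 27
  54 = 2·27
so gcd(26379, 8451) = 27.
27 does not divide 47 (remainder 20), so no integer solutions.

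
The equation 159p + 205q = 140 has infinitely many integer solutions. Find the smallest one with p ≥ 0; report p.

95

gcd(205, 159) = 1  (205 = 1·159 + 46, 159 = 3·46 + 21, 46 = 2·21 + 4, 21 = 5·4 + 1, 4 = 4·1).
1 divides 140, so solutions exist.
Back-substituting, 159·(49) + 205·(-38) = 1.
Scale by 140/1 = 140: (p₀, q₀) = (6860, -5320).
General solution: p = 6860 + 205t, q = -5320 - 159t for integer t.
p ≥ 0: smallest is 6860 mod 205 = 95 (at t = -33), with q = -73.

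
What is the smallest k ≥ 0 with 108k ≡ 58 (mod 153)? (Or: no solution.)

gcd(153, 108):
  153 = 1·108 + 45
  108 = 2·45 + 18
  45 = 2·18 + 9
  18 = 2·9
so gcd(153, 108) = 9.
9 does not divide 58, so the congruence has no solution.

no solution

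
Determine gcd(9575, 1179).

1

gcd(9575, 1179) = 1  (9575 = 8*1179 + 143, 1179 = 8*143 + 35, 143 = 4*35 + 3, 35 = 11*3 + 2, 3 = 1*2 + 1, 2 = 2*1).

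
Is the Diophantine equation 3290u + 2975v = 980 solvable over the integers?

yes

gcd(3290, 2975):
  3290 = 1·2975 + 315
  2975 = 9·315 + 140
  315 = 2·140 + 35
  140 = 4·35
so gcd(3290, 2975) = 35.
35 divides 980, so integer solutions exist.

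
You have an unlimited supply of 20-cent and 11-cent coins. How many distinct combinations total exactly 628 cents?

3

Need nonnegative integers with 20j + 11k = 628.
gcd(20, 11) = 1, and 20·(5) + 11·(-9) = 1.
So (j₀, k₀) = (3140, -5652); general j = 3140 + 11t, k = -5652 - 20t.
j ≥ 0 ⇒ t ≥ -285; k ≥ 0 ⇒ t ≤ -283. That's 3 values of t.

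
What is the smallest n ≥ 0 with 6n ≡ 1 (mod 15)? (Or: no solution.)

gcd(15, 6):
  15 = 2*6 + 3
  6 = 2*3
so gcd(15, 6) = 3.
3 does not divide 1, so the congruence has no solution.

no solution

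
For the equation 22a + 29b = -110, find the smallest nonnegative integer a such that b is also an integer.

24

gcd(29, 22):
  29 = 1×22 + 7
  22 = 3×7 + 1
  7 = 7×1
so gcd(29, 22) = 1.
1 divides -110, so solutions exist.
Back-substitute for Bézout coefficients:
  1 = 22 - 3×7
  ... = 22×(4) + 29×(-3)
Scale by -110/1 = -110: (a₀, b₀) = (-440, 330).
General solution: a = -440 + 29t, b = 330 - 22t for integer t.
a ≥ 0: smallest is -440 mod 29 = 24 (at t = 16), with b = -22.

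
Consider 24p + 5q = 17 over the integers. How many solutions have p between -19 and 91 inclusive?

22

gcd(24, 5) = 1  (24 = 4·5 + 4, 5 = 1·4 + 1, 4 = 4·1).
Back-substituting, 24·(-1) + 5·(5) = 1.
Scale by 17: particular solution (-17, 85); reduce p mod 5: (3, -11).
General solution: p = 3 + 5t, q = -11 - 24t for integer t.
-19 ≤ 3 + 5t ≤ 91 gives t ∈ [-4, 17], which is 22 values.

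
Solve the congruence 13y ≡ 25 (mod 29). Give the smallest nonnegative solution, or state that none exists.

22

gcd(29, 13) = 1.
1 divides 25, so solutions exist.
By Bézout, 13×(9) + 29×(-4) = 1.
So 13×(9) ≡ 1 (mod 29); multiply by 25: y ≡ 225 (mod 29).
Smallest nonnegative: y = 225 mod 29 = 22.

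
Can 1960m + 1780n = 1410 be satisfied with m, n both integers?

no

gcd(1960, 1780):
  1960 = 1*1780 + 180
  1780 = 9*180 + 160
  180 = 1*160 + 20
  160 = 8*20
so gcd(1960, 1780) = 20.
20 does not divide 1410 (remainder 10), so no integer solutions.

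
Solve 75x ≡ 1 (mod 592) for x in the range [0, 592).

371

gcd(592, 75):
  592 = 7·75 + 67
  75 = 1·67 + 8
  67 = 8·8 + 3
  8 = 2·3 + 2
  3 = 1·2 + 1
  2 = 2·1
so gcd(592, 75) = 1.
Back-substitute for Bézout coefficients:
  1 = 3 - 1·2
  ... = 75·(-221) + 592·(28)
So 75·-221 ≡ 1 (mod 592), and -221 mod 592 = 371.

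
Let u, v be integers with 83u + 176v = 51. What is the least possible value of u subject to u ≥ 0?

gcd(176, 83) = 1.
1 divides 51, so solutions exist.
By Bézout, 83·(-53) + 176·(25) = 1.
Scale by 51/1 = 51: (u₀, v₀) = (-2703, 1275).
General solution: u = -2703 + 176t, v = 1275 - 83t for integer t.
u ≥ 0: smallest is -2703 mod 176 = 113 (at t = 16), with v = -53.

113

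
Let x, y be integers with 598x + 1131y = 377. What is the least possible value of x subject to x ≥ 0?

29

gcd(1131, 598) = 13.
13 divides 377, so solutions exist.
By Bézout, 598·(-17) + 1131·(9) = 13.
Scale by 377/13 = 29: (x₀, y₀) = (-493, 261).
General solution: x = -493 + 87t, y = 261 - 46t for integer t.
x ≥ 0: smallest is -493 mod 87 = 29 (at t = 6), with y = -15.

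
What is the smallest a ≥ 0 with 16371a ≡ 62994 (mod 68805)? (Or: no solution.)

gcd(68805, 16371) = 9  (68805 = 4×16371 + 3321, 16371 = 4×3321 + 3087, 3321 = 1×3087 + 234, 3087 = 13×234 + 45, 234 = 5×45 + 9, 45 = 5×9).
9 does not divide 62994, so the congruence has no solution.

no solution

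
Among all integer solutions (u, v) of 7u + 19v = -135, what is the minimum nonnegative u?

16

gcd(19, 7) = 1.
1 divides -135, so solutions exist.
By Bézout, 7*(-8) + 19*(3) = 1.
Scale by -135/1 = -135: (u₀, v₀) = (1080, -405).
General solution: u = 1080 + 19t, v = -405 - 7t for integer t.
u ≥ 0: smallest is 1080 mod 19 = 16 (at t = -56), with v = -13.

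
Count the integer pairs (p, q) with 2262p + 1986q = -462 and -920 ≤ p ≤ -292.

gcd(2262, 1986) = 6  (2262 = 1*1986 + 276, 1986 = 7*276 + 54, 276 = 5*54 + 6, 54 = 9*6).
Back-substituting, 2262*(36) + 1986*(-41) = 6.
Scale by -77: particular solution (-2772, 3157); reduce p mod 331: (207, -236).
General solution: p = 207 + 331t, q = -236 - 377t for integer t.
-920 ≤ 207 + 331t ≤ -292 gives t ∈ [-3, -2], which is 2 values.

2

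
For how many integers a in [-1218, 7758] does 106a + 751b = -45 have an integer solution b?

12

gcd(751, 106) = 1.
By Bézout, 106*(333) + 751*(-47) = 1.
Particular solution: (35, -5).
General solution: a = 35 + 751t, b = -5 - 106t for integer t.
-1218 ≤ 35 + 751t ≤ 7758 gives t ∈ [-1, 10], which is 12 values.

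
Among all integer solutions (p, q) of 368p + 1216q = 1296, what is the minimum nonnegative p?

63

gcd(1216, 368) = 16  (1216 = 3·368 + 112, 368 = 3·112 + 32, 112 = 3·32 + 16, 32 = 2·16).
16 divides 1296, so solutions exist.
Back-substituting, 368·(-33) + 1216·(10) = 16.
Scale by 1296/16 = 81: (p₀, q₀) = (-2673, 810).
General solution: p = -2673 + 76t, q = 810 - 23t for integer t.
p ≥ 0: smallest is -2673 mod 76 = 63 (at t = 36), with q = -18.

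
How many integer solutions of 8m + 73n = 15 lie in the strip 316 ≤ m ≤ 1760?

gcd(73, 8) = 1.
By Bézout, 8·(-9) + 73·(1) = 1.
Particular solution: (11, -1).
General solution: m = 11 + 73t, n = -1 - 8t for integer t.
316 ≤ 11 + 73t ≤ 1760 gives t ∈ [5, 23], which is 19 values.

19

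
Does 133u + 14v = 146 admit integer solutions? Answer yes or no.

no

gcd(133, 14) = 7.
7 does not divide 146 (remainder 6), so no integer solutions.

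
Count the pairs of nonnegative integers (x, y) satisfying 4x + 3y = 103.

9

gcd(4, 3) = 1  (4 = 1·3 + 1, 3 = 3·1).
Back-substituting, 4·(1) + 3·(-1) = 1.
Scale by 103: one solution is (103, -103). Reduce x mod 3: (1, 33).
General: x = 1 + 3t, y = 33 - 4t.
x ≥ 0 ⇒ t ≥ 0; y ≥ 0 ⇒ t ≤ 8. So t ∈ [0, 8]: 9 solutions.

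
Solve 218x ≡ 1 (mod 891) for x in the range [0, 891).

gcd(891, 218) = 1  (891 = 4·218 + 19, 218 = 11·19 + 9, 19 = 2·9 + 1, 9 = 9·1).
Back-substituting, 218·(-94) + 891·(23) = 1.
So 218·-94 ≡ 1 (mod 891), and -94 mod 891 = 797.

797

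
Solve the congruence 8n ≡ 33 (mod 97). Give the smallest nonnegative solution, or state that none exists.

gcd(97, 8) = 1.
1 divides 33, so solutions exist.
By Bézout, 8·(-12) + 97·(1) = 1.
So 8·(-12) ≡ 1 (mod 97); multiply by 33: n ≡ -396 (mod 97).
Smallest nonnegative: n = -396 mod 97 = 89.

89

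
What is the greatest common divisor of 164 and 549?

1

gcd(549, 164):
  549 = 3·164 + 57
  164 = 2·57 + 50
  57 = 1·50 + 7
  50 = 7·7 + 1
  7 = 7·1
so gcd(549, 164) = 1.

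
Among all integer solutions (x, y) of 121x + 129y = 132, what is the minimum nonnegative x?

gcd(129, 121):
  129 = 1*121 + 8
  121 = 15*8 + 1
  8 = 8*1
so gcd(129, 121) = 1.
1 divides 132, so solutions exist.
Back-substitute for Bézout coefficients:
  1 = 121 - 15*8
  ... = 121*(16) + 129*(-15)
Scale by 132/1 = 132: (x₀, y₀) = (2112, -1980).
General solution: x = 2112 + 129t, y = -1980 - 121t for integer t.
x ≥ 0: smallest is 2112 mod 129 = 48 (at t = -16), with y = -44.

48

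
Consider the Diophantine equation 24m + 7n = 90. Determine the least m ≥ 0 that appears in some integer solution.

gcd(24, 7) = 1.
1 divides 90, so solutions exist.
By Bézout, 24*(-2) + 7*(7) = 1.
Scale by 90/1 = 90: (m₀, n₀) = (-180, 630).
General solution: m = -180 + 7t, n = 630 - 24t for integer t.
m ≥ 0: smallest is -180 mod 7 = 2 (at t = 26), with n = 6.

2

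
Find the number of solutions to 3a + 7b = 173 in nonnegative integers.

gcd(7, 3):
  7 = 2*3 + 1
  3 = 3*1
so gcd(7, 3) = 1.
Back-substitute for Bézout coefficients:
  1 = 7 - 2*3
  ... = 3*(-2) + 7*(1)
Scale by 173: one solution is (-346, 173). Reduce a mod 7: (4, 23).
General: a = 4 + 7t, b = 23 - 3t.
a ≥ 0 ⇒ t ≥ 0; b ≥ 0 ⇒ t ≤ 7. So t ∈ [0, 7]: 8 solutions.

8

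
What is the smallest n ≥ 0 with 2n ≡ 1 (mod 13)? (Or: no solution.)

7

gcd(13, 2) = 1.
1 divides 1, so solutions exist.
By Bézout, 2·(-6) + 13·(1) = 1.
So 2·(-6) ≡ 1 (mod 13); multiply by 1: n ≡ -6 (mod 13).
Smallest nonnegative: n = -6 mod 13 = 7.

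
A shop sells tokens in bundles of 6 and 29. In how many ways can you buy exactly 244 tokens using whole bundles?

Need nonnegative integers with 6j + 29k = 244.
gcd(6, 29) = 1, and 6·(5) + 29·(-1) = 1.
So (j₀, k₀) = (1220, -244); general j = 1220 + 29t, k = -244 - 6t.
j ≥ 0 ⇒ t ≥ -42; k ≥ 0 ⇒ t ≤ -41. That's 2 values of t.

2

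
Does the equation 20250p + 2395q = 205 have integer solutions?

gcd(20250, 2395) = 5  (20250 = 8×2395 + 1090, 2395 = 2×1090 + 215, 1090 = 5×215 + 15, 215 = 14×15 + 5, 15 = 3×5).
5 divides 205, so integer solutions exist.

yes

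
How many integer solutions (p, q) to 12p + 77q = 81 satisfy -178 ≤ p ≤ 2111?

30

gcd(77, 12):
  77 = 6×12 + 5
  12 = 2×5 + 2
  5 = 2×2 + 1
  2 = 2×1
so gcd(77, 12) = 1.
Back-substitute for Bézout coefficients:
  1 = 5 - 2×2
  ... = 12×(-32) + 77×(5)
Scale by 81: particular solution (-2592, 405); reduce p mod 77: (26, -3).
General solution: p = 26 + 77t, q = -3 - 12t for integer t.
-178 ≤ 26 + 77t ≤ 2111 gives t ∈ [-2, 27], which is 30 values.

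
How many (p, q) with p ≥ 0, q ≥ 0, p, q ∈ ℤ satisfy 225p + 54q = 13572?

10

gcd(225, 54) = 9.
By Bézout, 225·(1) + 54·(-4) = 9.
One solution: (2, 243).
General: p = 2 + 6t, q = 243 - 25t.
p ≥ 0 ⇒ t ≥ 0; q ≥ 0 ⇒ t ≤ 9. So t ∈ [0, 9]: 10 solutions.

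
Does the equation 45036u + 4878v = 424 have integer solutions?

gcd(45036, 4878) = 18  (45036 = 9·4878 + 1134, 4878 = 4·1134 + 342, 1134 = 3·342 + 108, 342 = 3·108 + 18, 108 = 6·18).
18 does not divide 424 (remainder 10), so no integer solutions.

no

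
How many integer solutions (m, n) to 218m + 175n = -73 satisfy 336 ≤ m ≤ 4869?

gcd(218, 175) = 1  (218 = 1·175 + 43, 175 = 4·43 + 3, 43 = 14·3 + 1, 3 = 3·1).
Back-substituting, 218·(57) + 175·(-71) = 1.
Scale by -73: particular solution (-4161, 5183); reduce m mod 175: (39, -49).
General solution: m = 39 + 175t, n = -49 - 218t for integer t.
336 ≤ 39 + 175t ≤ 4869 gives t ∈ [2, 27], which is 26 values.

26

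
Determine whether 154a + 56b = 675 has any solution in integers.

no

gcd(154, 56) = 14  (154 = 2×56 + 42, 56 = 1×42 + 14, 42 = 3×14).
14 does not divide 675 (remainder 3), so no integer solutions.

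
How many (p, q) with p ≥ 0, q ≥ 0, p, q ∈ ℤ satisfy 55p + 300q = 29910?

9

gcd(300, 55):
  300 = 5*55 + 25
  55 = 2*25 + 5
  25 = 5*5
so gcd(300, 55) = 5.
Back-substitute for Bézout coefficients:
  5 = 55 - 2*25
  ... = 55*(11) + 300*(-2)
Scale by 5982: one solution is (65802, -11964). Reduce p mod 60: (42, 92).
General: p = 42 + 60t, q = 92 - 11t.
p ≥ 0 ⇒ t ≥ 0; q ≥ 0 ⇒ t ≤ 8. So t ∈ [0, 8]: 9 solutions.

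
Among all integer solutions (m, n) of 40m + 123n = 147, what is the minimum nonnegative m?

99

gcd(123, 40) = 1.
1 divides 147, so solutions exist.
By Bézout, 40×(40) + 123×(-13) = 1.
Scale by 147/1 = 147: (m₀, n₀) = (5880, -1911).
General solution: m = 5880 + 123t, n = -1911 - 40t for integer t.
m ≥ 0: smallest is 5880 mod 123 = 99 (at t = -47), with n = -31.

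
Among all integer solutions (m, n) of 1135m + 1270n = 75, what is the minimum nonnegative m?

197

gcd(1270, 1135) = 5.
5 divides 75, so solutions exist.
By Bézout, 1135×(47) + 1270×(-42) = 5.
Scale by 75/5 = 15: (m₀, n₀) = (705, -630).
General solution: m = 705 + 254t, n = -630 - 227t for integer t.
m ≥ 0: smallest is 705 mod 254 = 197 (at t = -2), with n = -176.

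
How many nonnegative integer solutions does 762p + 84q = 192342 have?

18

gcd(762, 84):
  762 = 9*84 + 6
  84 = 14*6
so gcd(762, 84) = 6.
Back-substitute for Bézout coefficients:
  6 = 762 - 9*84
  ... = 762*(1) + 84*(-9)
Scale by 32057: one solution is (32057, -288513). Reduce p mod 14: (11, 2190).
General: p = 11 + 14t, q = 2190 - 127t.
p ≥ 0 ⇒ t ≥ 0; q ≥ 0 ⇒ t ≤ 17. So t ∈ [0, 17]: 18 solutions.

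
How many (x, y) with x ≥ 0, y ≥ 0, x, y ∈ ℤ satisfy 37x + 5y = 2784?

gcd(37, 5) = 1  (37 = 7·5 + 2, 5 = 2·2 + 1, 2 = 2·1).
Back-substituting, 37·(-2) + 5·(15) = 1.
Scale by 2784: one solution is (-5568, 41760). Reduce x mod 5: (2, 542).
General: x = 2 + 5t, y = 542 - 37t.
x ≥ 0 ⇒ t ≥ 0; y ≥ 0 ⇒ t ≤ 14. So t ∈ [0, 14]: 15 solutions.

15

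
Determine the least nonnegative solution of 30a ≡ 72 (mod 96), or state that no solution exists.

gcd(96, 30):
  96 = 3×30 + 6
  30 = 5×6
so gcd(96, 30) = 6.
6 divides 72, so solutions exist.
Back-substitute for Bézout coefficients:
  6 = 96 - 3×30
  ... = 30×(-3) + 96×(1)
So 30×(-3) ≡ 6 (mod 96); multiply by 12: a ≡ -36 (mod 16).
Smallest nonnegative: a = -36 mod 16 = 12.

12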